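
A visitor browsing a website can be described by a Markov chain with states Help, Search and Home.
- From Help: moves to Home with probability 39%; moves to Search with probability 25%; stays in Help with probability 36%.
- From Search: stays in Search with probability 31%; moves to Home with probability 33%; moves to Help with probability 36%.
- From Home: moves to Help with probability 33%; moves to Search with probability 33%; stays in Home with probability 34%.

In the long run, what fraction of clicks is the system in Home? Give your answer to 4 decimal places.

Let the stationary distribution be π with π = πP and π_1 + π_2 + π_3 = 1.
π_1 = 0.36·π_1 + 0.36·π_2 + 0.33·π_3
π_2 = 0.25·π_1 + 0.31·π_2 + 0.33·π_3
Solving with the normalization constraint gives π = (0.3494, 0.2961, 0.3545).
So the stationary probability of Home is 0.3545.

0.3545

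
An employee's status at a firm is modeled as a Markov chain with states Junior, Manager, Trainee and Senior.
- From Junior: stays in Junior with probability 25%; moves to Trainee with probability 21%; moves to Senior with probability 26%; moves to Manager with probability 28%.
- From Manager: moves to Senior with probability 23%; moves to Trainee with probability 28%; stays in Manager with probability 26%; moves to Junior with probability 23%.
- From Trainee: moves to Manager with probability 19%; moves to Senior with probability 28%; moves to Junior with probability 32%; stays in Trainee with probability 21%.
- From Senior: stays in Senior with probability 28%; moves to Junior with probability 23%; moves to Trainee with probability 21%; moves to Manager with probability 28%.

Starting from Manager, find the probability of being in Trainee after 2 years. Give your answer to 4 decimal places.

Propagate the distribution vector 2 years from Manager.
After 0 years: (0.0000, 1.0000, 0.0000, 0.0000)
After 1 year: (0.2300, 0.2600, 0.2800, 0.2300)
After 2 years: (0.2598, 0.2496, 0.2282, 0.2624)
P(in Trainee after 2 years) = 0.2282

0.2282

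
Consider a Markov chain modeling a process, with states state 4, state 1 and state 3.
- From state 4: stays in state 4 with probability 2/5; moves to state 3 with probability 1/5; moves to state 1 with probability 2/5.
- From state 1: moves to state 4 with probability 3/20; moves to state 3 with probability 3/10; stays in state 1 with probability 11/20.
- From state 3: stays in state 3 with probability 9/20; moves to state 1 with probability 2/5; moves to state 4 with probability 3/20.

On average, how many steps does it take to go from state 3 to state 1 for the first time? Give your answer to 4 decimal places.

2.5000

Let t(s) be the expected number of steps to first reach state 1 from state s, with t(state 1) = 0. Conditioning on the first step:
t(state 4) = 1 + 0.4·t(state 4) + 0.2·t(state 3)
t(state 3) = 1 + 0.15·t(state 4) + 0.45·t(state 3)
Solving: t(state 4) = 2.5000, t(state 3) = 2.5000.
Expected steps from state 3 to state 1: 2.5000.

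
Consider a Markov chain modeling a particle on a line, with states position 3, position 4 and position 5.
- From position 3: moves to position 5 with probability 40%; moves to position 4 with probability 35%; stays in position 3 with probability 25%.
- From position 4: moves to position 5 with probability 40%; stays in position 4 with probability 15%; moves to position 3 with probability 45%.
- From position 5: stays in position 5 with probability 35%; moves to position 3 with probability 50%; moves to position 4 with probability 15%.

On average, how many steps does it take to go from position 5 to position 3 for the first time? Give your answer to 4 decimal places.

2.0305

Let t(s) be the expected number of steps to first reach position 3 from state s, with t(position 3) = 0. Conditioning on the first step:
t(position 4) = 1 + 0.15·t(position 4) + 0.4·t(position 5)
t(position 5) = 1 + 0.15·t(position 4) + 0.35·t(position 5)
Solving: t(position 4) = 2.1320, t(position 5) = 2.0305.
Expected steps from position 5 to position 3: 2.0305.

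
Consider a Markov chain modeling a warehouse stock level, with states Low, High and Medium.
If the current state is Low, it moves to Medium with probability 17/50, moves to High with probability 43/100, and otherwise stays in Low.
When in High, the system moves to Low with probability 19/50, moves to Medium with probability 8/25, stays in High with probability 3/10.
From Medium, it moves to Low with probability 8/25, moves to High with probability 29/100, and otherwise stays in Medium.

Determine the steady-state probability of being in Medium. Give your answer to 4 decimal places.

Let the stationary distribution be π with π = πP and π_1 + π_2 + π_3 = 1.
π_1 = 0.23·π_1 + 0.38·π_2 + 0.32·π_3
π_2 = 0.43·π_1 + 0.3·π_2 + 0.29·π_3
Solving with the normalization constraint gives π = (0.3121, 0.3371, 0.3508).
So the stationary probability of Medium is 0.3508.

0.3508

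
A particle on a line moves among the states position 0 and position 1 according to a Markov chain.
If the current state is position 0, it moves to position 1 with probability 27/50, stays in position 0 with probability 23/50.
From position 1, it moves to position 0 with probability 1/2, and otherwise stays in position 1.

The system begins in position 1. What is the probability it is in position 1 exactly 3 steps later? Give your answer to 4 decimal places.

0.5192

Propagate the distribution vector 3 steps from position 1.
After 0 steps: (0.0000, 1.0000)
After 1 step: (0.5000, 0.5000)
After 2 steps: (0.4800, 0.5200)
After 3 steps: (0.4808, 0.5192)
P(in position 1 after 3 steps) = 0.5192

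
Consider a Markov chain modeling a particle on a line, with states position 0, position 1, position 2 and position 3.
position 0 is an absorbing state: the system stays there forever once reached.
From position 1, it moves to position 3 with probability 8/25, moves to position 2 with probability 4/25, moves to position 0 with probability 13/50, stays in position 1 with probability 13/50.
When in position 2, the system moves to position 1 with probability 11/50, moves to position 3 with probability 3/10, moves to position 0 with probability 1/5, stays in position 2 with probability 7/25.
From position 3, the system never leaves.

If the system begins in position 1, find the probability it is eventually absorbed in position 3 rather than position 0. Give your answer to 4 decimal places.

0.5595

Let h(s) be the probability of absorption at position 3 starting from transient state s. Then h(position 3) = 1 and h(position 0) = 0. By first-step analysis:
h(position 1) = 0.26·0 + 0.26·h(position 1) + 0.16·h(position 2) + 0.32·1
h(position 2) = 0.2·0 + 0.22·h(position 1) + 0.28·h(position 2) + 0.3·1
Solving: h(position 1) = 0.5595, h(position 2) = 0.5876.
Starting from position 1, the probability is 0.5595.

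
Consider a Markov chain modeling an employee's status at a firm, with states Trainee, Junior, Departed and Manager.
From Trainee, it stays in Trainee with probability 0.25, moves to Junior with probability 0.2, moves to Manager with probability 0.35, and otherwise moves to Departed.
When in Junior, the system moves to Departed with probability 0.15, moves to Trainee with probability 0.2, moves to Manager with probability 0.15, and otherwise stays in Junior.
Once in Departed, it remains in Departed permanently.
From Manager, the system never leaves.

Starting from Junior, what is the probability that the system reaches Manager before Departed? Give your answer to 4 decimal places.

0.5448

Let h(s) be the probability of absorption at Manager starting from transient state s. Then h(Manager) = 1 and h(Departed) = 0. By first-step analysis:
h(Trainee) = 0.25·h(Trainee) + 0.2·h(Junior) + 0.2·0 + 0.35·1
h(Junior) = 0.2·h(Trainee) + 0.5·h(Junior) + 0.15·0 + 0.15·1
Solving: h(Trainee) = 0.6119, h(Junior) = 0.5448.
Starting from Junior, the probability is 0.5448.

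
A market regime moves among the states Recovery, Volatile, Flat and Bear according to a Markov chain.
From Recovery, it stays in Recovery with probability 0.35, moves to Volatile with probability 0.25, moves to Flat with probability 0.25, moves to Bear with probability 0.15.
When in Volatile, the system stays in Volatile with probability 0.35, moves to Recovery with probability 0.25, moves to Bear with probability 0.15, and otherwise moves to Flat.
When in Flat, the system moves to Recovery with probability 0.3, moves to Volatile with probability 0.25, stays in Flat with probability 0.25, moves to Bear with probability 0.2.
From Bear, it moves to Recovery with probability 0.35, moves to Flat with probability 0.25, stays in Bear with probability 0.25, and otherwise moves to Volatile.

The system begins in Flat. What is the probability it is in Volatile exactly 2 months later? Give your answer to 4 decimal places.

Propagate the distribution vector 2 months from Flat.
After 0 months: (0.0000, 0.0000, 1.0000, 0.0000)
After 1 month: (0.3000, 0.2500, 0.2500, 0.2000)
After 2 months: (0.3125, 0.2550, 0.2500, 0.1825)
P(in Volatile after 2 months) = 0.2550

0.2550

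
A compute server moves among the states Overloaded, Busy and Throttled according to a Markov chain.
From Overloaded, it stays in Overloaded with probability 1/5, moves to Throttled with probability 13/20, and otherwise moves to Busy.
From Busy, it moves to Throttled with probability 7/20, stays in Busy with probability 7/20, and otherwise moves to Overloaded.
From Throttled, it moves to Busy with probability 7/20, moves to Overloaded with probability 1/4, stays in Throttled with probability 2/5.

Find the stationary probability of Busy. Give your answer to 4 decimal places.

0.2995

Let the stationary distribution be π with π = πP and π_1 + π_2 + π_3 = 1.
π_1 = 0.2·π_1 + 0.3·π_2 + 0.25·π_3
π_2 = 0.15·π_1 + 0.35·π_2 + 0.35·π_3
Solving with the normalization constraint gives π = (0.2524, 0.2995, 0.4481).
So the stationary probability of Busy is 0.2995.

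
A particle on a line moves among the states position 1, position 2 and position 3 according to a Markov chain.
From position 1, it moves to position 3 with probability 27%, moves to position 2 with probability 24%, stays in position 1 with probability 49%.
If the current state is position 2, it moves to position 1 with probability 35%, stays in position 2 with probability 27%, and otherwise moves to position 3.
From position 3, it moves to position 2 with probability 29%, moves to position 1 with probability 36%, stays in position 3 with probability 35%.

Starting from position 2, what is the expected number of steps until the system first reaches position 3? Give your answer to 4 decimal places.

2.9830

Let t(s) be the expected number of steps to first reach position 3 from state s, with t(position 3) = 0. Conditioning on the first step:
t(position 1) = 1 + 0.49·t(position 1) + 0.24·t(position 2)
t(position 2) = 1 + 0.35·t(position 1) + 0.27·t(position 2)
Solving: t(position 1) = 3.3646, t(position 2) = 2.9830.
Expected steps from position 2 to position 3: 2.9830.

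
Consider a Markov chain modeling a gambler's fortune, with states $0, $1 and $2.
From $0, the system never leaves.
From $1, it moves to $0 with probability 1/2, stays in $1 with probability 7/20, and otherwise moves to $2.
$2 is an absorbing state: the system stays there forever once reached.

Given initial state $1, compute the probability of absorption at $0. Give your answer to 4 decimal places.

0.7692

Let h(s) be the probability of absorption at $0 starting from transient state s. Then h($0) = 1 and h($2) = 0. By first-step analysis:
h($1) = 0.5·1 + 0.35·h($1) + 0.15·0
Solving: h($1) = 0.7692.
Starting from $1, the probability is 0.7692.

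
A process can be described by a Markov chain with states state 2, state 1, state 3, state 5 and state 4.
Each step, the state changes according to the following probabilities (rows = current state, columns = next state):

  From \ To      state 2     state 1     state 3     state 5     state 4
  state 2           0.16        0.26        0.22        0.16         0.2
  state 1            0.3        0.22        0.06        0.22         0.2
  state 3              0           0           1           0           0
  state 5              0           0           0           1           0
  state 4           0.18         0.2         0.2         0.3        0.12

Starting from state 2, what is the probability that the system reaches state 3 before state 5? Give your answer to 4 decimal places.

0.4706

Let h(s) be the probability of absorption at state 3 starting from transient state s. Then h(state 3) = 1 and h(state 5) = 0. By first-step analysis:
h(state 2) = 0.16·h(state 2) + 0.26·h(state 1) + 0.22·1 + 0.16·0 + 0.2·h(state 4)
h(state 1) = 0.3·h(state 2) + 0.22·h(state 1) + 0.06·1 + 0.22·0 + 0.2·h(state 4)
h(state 4) = 0.18·h(state 2) + 0.2·h(state 1) + 0.2·1 + 0.3·0 + 0.12·h(state 4)
Solving: h(state 2) = 0.4706, h(state 1) = 0.3620, h(state 4) = 0.4058.
Starting from state 2, the probability is 0.4706.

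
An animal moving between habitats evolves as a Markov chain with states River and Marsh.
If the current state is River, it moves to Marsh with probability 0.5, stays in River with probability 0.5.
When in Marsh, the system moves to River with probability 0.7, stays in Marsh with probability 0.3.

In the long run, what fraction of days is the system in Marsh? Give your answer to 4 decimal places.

0.4167

Let the stationary distribution be π with π = πP and π_1 + π_2 = 1.
π_1 = 0.5·π_1 + 0.7·π_2
Solving with the normalization constraint gives π = (0.5833, 0.4167).
So the stationary probability of Marsh is 0.4167.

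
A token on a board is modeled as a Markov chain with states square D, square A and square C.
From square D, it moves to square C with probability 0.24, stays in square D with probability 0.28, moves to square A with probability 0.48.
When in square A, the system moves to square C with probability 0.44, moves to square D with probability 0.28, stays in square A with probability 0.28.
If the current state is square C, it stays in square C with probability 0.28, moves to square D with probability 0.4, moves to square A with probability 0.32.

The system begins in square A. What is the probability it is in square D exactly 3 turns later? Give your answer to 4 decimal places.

Propagate the distribution vector 3 turns from square A.
After 0 turns: (0.0000, 1.0000, 0.0000)
After 1 turn: (0.2800, 0.2800, 0.4400)
After 2 turns: (0.3328, 0.3536, 0.3136)
After 3 turns: (0.3176, 0.3591, 0.3233)
P(in square D after 3 turns) = 0.3176

0.3176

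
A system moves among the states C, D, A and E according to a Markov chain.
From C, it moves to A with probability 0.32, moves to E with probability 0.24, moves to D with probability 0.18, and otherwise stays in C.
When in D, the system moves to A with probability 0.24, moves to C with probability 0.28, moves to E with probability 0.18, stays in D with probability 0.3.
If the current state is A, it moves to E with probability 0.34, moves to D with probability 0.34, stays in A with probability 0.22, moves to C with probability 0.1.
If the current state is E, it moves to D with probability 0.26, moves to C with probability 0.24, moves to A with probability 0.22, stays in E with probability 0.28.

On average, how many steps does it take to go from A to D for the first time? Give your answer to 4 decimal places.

3.4668

Let t(s) be the expected number of steps to first reach D from state s, with t(D) = 0. Conditioning on the first step:
t(C) = 1 + 0.26·t(C) + 0.32·t(A) + 0.24·t(E)
t(A) = 1 + 0.1·t(C) + 0.22·t(A) + 0.34·t(E)
t(E) = 1 + 0.24·t(C) + 0.22·t(A) + 0.28·t(E)
Solving: t(C) = 4.0863, t(A) = 3.4668, t(E) = 3.8103.
Expected steps from A to D: 3.4668.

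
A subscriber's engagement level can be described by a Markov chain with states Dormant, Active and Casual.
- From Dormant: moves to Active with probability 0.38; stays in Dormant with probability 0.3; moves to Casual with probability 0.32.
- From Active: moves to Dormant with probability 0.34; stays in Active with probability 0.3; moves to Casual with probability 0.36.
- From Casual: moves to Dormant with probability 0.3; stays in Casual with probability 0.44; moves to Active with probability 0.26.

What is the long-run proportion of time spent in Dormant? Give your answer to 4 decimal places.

0.3124

Let the stationary distribution be π with π = πP and π_1 + π_2 + π_3 = 1.
π_1 = 0.3·π_1 + 0.34·π_2 + 0.3·π_3
π_2 = 0.38·π_1 + 0.3·π_2 + 0.26·π_3
Solving with the normalization constraint gives π = (0.3124, 0.3099, 0.3777).
So the stationary probability of Dormant is 0.3124.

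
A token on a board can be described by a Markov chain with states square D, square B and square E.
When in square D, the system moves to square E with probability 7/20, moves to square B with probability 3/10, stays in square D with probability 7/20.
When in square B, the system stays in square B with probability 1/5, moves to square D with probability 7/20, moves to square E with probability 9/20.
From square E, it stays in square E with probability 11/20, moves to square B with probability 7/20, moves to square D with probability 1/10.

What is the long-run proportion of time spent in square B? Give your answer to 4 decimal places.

Let the stationary distribution be π with π = πP and π_1 + π_2 + π_3 = 1.
π_1 = 0.35·π_1 + 0.35·π_2 + 0.1·π_3
π_2 = 0.3·π_1 + 0.2·π_2 + 0.35·π_3
Solving with the normalization constraint gives π = (0.2314, 0.2943, 0.4743).
So the stationary probability of square B is 0.2943.

0.2943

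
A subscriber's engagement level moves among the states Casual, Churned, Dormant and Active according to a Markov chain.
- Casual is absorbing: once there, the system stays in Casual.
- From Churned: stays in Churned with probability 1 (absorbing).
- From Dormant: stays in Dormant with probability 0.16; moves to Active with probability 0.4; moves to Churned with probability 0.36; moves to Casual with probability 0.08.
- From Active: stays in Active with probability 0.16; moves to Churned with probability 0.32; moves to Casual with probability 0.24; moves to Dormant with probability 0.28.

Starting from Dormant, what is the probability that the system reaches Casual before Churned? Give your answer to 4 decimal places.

0.2749

Let h(s) be the probability of absorption at Casual starting from transient state s. Then h(Casual) = 1 and h(Churned) = 0. By first-step analysis:
h(Dormant) = 0.08·1 + 0.36·0 + 0.16·h(Dormant) + 0.4·h(Active)
h(Active) = 0.24·1 + 0.32·0 + 0.28·h(Dormant) + 0.16·h(Active)
Solving: h(Dormant) = 0.2749, h(Active) = 0.3774.
Starting from Dormant, the probability is 0.2749.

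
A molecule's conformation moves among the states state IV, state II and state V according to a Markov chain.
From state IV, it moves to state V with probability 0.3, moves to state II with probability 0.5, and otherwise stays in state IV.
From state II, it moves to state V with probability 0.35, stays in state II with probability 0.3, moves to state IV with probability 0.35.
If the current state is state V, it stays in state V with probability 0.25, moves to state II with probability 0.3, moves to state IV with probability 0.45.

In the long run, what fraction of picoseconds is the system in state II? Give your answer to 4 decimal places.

0.3661

Let the stationary distribution be π with π = πP and π_1 + π_2 + π_3 = 1.
π_1 = 0.2·π_1 + 0.35·π_2 + 0.45·π_3
π_2 = 0.5·π_1 + 0.3·π_2 + 0.3·π_3
Solving with the normalization constraint gives π = (0.3307, 0.3661, 0.3031).
So the stationary probability of state II is 0.3661.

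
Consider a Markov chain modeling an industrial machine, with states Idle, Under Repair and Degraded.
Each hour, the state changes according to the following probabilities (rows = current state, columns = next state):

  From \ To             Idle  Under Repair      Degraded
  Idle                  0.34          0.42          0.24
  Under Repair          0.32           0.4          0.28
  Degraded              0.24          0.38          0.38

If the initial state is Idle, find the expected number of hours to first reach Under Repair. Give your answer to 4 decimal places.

Let t(s) be the expected number of hours to first reach Under Repair from state s, with t(Under Repair) = 0. Conditioning on the first hour:
t(Idle) = 1 + 0.34·t(Idle) + 0.24·t(Degraded)
t(Degraded) = 1 + 0.24·t(Idle) + 0.38·t(Degraded)
Solving: t(Idle) = 2.4460, t(Degraded) = 2.5597.
Expected hours from Idle to Under Repair: 2.4460.

2.4460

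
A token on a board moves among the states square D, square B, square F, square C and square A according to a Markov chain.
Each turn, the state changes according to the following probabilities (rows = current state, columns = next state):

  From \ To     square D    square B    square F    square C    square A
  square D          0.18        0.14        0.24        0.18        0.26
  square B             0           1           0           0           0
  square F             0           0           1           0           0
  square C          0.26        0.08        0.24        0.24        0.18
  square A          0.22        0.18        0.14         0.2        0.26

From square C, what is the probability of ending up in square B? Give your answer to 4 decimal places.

Let h(s) be the probability of absorption at square B starting from transient state s. Then h(square B) = 1 and h(square F) = 0. By first-step analysis:
h(square D) = 0.18·h(square D) + 0.14·1 + 0.24·0 + 0.18·h(square C) + 0.26·h(square A)
h(square C) = 0.26·h(square D) + 0.08·1 + 0.24·0 + 0.24·h(square C) + 0.18·h(square A)
h(square A) = 0.22·h(square D) + 0.18·1 + 0.14·0 + 0.2·h(square C) + 0.26·h(square A)
Solving: h(square D) = 0.3902, h(square C) = 0.3460, h(square A) = 0.4528.
Starting from square C, the probability is 0.3460.

0.3460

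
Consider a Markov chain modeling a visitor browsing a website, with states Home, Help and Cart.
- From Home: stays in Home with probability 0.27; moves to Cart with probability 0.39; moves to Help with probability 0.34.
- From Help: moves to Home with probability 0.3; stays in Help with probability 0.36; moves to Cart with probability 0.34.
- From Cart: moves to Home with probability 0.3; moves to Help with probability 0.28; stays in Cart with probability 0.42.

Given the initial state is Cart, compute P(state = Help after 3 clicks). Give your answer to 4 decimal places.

Propagate the distribution vector 3 clicks from Cart.
After 0 clicks: (0.0000, 0.0000, 1.0000)
After 1 click: (0.3000, 0.2800, 0.4200)
After 2 clicks: (0.2910, 0.3204, 0.3886)
After 3 clicks: (0.2913, 0.3231, 0.3856)
P(in Help after 3 clicks) = 0.3231

0.3231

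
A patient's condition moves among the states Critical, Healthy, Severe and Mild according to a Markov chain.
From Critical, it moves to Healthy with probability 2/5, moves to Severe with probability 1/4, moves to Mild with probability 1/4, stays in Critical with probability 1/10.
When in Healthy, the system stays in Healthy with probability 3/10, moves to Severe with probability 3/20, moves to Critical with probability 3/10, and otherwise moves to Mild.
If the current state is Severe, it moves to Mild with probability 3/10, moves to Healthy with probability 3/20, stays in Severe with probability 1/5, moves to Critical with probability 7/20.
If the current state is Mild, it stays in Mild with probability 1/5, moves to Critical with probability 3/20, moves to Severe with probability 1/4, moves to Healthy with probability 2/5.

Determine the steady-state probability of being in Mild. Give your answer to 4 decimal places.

0.2480

Let the stationary distribution be π with π = πP and π_1 + π_2 + π_3 + π_4 = 1.
π_1 = 0.1·π_1 + 0.3·π_2 + 0.35·π_3 + 0.15·π_4
π_2 = 0.4·π_1 + 0.3·π_2 + 0.15·π_3 + 0.4·π_4
π_3 = 0.25·π_1 + 0.15·π_2 + 0.2·π_3 + 0.25·π_4
Solving with the normalization constraint gives π = (0.2277, 0.3164, 0.2080, 0.2480).
So the stationary probability of Mild is 0.2480.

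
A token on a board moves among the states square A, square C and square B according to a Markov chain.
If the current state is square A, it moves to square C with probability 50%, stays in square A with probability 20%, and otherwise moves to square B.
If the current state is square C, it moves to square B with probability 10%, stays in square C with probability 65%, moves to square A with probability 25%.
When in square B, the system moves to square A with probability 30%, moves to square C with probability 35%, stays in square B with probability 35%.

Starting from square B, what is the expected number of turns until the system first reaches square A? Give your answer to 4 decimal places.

3.6364

Let t(s) be the expected number of turns to first reach square A from state s, with t(square A) = 0. Conditioning on the first turn:
t(square C) = 1 + 0.65·t(square C) + 0.1·t(square B)
t(square B) = 1 + 0.35·t(square C) + 0.35·t(square B)
Solving: t(square C) = 3.8961, t(square B) = 3.6364.
Expected turns from square B to square A: 3.6364.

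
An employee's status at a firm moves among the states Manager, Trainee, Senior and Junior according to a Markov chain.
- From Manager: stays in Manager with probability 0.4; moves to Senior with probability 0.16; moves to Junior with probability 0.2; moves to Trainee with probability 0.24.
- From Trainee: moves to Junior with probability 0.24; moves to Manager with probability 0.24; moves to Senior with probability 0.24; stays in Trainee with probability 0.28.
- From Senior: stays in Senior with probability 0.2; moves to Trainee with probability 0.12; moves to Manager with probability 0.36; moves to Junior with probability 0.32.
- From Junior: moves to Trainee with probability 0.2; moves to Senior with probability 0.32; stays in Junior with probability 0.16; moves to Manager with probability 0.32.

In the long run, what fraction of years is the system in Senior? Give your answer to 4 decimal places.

0.2221

Let the stationary distribution be π with π = πP and π_1 + π_2 + π_3 + π_4 = 1.
π_1 = 0.4·π_1 + 0.24·π_2 + 0.36·π_3 + 0.32·π_4
π_2 = 0.24·π_1 + 0.28·π_2 + 0.12·π_3 + 0.2·π_4
π_3 = 0.16·π_1 + 0.24·π_2 + 0.2·π_3 + 0.32·π_4
Solving with the normalization constraint gives π = (0.3390, 0.2128, 0.2221, 0.2261).
So the stationary probability of Senior is 0.2221.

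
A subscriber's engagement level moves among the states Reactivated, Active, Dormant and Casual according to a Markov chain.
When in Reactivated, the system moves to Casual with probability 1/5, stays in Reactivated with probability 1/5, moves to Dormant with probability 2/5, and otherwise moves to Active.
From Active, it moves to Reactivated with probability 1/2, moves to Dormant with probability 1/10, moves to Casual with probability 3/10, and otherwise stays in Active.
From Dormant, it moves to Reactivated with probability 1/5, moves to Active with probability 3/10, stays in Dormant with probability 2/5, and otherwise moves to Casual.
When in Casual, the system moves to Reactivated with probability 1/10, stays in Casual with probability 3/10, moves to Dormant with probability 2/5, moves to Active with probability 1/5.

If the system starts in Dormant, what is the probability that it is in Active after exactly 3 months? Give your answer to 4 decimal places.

0.2100

Propagate the distribution vector 3 months from Dormant.
After 0 months: (0.0000, 0.0000, 1.0000, 0.0000)
After 1 month: (0.2000, 0.3000, 0.4000, 0.1000)
After 2 months: (0.2800, 0.2100, 0.3100, 0.2000)
After 3 months: (0.2430, 0.2100, 0.3370, 0.2100)
P(in Active after 3 months) = 0.2100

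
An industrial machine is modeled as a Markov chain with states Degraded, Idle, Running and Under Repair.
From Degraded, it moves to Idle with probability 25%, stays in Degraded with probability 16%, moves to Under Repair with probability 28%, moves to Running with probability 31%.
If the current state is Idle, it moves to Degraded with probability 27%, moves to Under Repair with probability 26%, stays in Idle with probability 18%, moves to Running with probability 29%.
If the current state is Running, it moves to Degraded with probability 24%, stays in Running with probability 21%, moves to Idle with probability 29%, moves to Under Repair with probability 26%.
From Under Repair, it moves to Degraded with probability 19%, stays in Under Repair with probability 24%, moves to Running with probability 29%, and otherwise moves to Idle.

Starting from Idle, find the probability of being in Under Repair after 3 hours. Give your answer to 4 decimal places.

0.2590

Propagate the distribution vector 3 hours from Idle.
After 0 hours: (0.0000, 1.0000, 0.0000, 0.0000)
After 1 hour: (0.2700, 0.1800, 0.2900, 0.2600)
After 2 hours: (0.2108, 0.2568, 0.2722, 0.2602)
After 3 hours: (0.2178, 0.2507, 0.2724, 0.2590)
P(in Under Repair after 3 hours) = 0.2590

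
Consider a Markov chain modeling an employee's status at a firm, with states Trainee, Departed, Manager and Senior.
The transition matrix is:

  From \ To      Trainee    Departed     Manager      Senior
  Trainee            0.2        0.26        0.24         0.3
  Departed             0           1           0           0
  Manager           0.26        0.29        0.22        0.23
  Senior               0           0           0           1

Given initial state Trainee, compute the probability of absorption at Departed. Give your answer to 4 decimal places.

Let h(s) be the probability of absorption at Departed starting from transient state s. Then h(Departed) = 1 and h(Senior) = 0. By first-step analysis:
h(Trainee) = 0.2·h(Trainee) + 0.26·1 + 0.24·h(Manager) + 0.3·0
h(Manager) = 0.26·h(Trainee) + 0.29·1 + 0.22·h(Manager) + 0.23·0
Solving: h(Trainee) = 0.4850, h(Manager) = 0.5335.
Starting from Trainee, the probability is 0.4850.

0.4850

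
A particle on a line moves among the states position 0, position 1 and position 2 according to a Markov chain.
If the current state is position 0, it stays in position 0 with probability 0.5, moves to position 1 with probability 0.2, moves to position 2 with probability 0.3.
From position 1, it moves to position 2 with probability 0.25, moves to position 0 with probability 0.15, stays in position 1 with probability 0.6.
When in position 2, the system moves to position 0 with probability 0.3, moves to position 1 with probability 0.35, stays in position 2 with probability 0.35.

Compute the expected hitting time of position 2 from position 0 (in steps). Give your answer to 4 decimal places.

Let t(s) be the expected number of steps to first reach position 2 from state s, with t(position 2) = 0. Conditioning on the first step:
t(position 0) = 1 + 0.5·t(position 0) + 0.2·t(position 1)
t(position 1) = 1 + 0.15·t(position 0) + 0.6·t(position 1)
Solving: t(position 0) = 3.5294, t(position 1) = 3.8235.
Expected steps from position 0 to position 2: 3.5294.

3.5294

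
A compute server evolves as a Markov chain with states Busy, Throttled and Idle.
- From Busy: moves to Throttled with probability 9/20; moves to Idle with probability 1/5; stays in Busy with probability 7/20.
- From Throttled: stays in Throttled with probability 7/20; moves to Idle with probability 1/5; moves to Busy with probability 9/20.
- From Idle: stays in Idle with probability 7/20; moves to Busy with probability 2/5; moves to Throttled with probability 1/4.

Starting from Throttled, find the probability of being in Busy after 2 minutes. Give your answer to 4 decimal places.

Sum over the intermediate state after 1 minute:
P = P(Throttled→Busy)·P(Busy→Busy) + P(Throttled→Throttled)·P(Throttled→Busy) + P(Throttled→Idle)·P(Idle→Busy)
  = 0.45×0.35 + 0.35×0.45 + 0.2×0.4
  = 0.1575 + 0.1575 + 0.0800 = 0.3950

0.3950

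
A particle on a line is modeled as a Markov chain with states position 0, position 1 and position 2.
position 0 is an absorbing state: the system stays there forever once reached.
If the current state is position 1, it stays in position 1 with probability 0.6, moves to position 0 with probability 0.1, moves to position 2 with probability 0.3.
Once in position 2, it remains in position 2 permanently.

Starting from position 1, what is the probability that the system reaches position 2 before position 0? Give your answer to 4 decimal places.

0.7500

Let h(s) be the probability of absorption at position 2 starting from transient state s. Then h(position 2) = 1 and h(position 0) = 0. By first-step analysis:
h(position 1) = 0.1·0 + 0.6·h(position 1) + 0.3·1
Solving: h(position 1) = 0.7500.
Starting from position 1, the probability is 0.7500.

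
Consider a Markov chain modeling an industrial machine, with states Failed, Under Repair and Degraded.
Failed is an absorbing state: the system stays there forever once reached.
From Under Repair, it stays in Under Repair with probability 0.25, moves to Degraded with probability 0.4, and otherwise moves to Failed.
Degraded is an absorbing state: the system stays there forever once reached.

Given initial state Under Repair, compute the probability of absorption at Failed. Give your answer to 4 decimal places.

0.4667

Let h(s) be the probability of absorption at Failed starting from transient state s. Then h(Failed) = 1 and h(Degraded) = 0. By first-step analysis:
h(Under Repair) = 0.35·1 + 0.25·h(Under Repair) + 0.4·0
Solving: h(Under Repair) = 0.4667.
Starting from Under Repair, the probability is 0.4667.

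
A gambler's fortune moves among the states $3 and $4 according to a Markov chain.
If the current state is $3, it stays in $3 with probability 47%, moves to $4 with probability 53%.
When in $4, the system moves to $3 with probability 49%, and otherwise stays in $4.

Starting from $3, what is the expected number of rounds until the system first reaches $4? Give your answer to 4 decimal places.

1.8868

Let t(s) be the expected number of rounds to first reach $4 from state s, with t($4) = 0. Conditioning on the first round:
t($3) = 1 + 0.47·t($3)
Solving: t($3) = 1.8868.
Expected rounds from $3 to $4: 1.8868.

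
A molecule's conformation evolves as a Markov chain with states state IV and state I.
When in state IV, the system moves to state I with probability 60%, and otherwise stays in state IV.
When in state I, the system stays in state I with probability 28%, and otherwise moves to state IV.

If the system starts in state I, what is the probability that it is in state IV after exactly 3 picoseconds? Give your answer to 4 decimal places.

0.5633

Propagate the distribution vector 3 picoseconds from state I.
After 0 picoseconds: (0.0000, 1.0000)
After 1 picosecond: (0.7200, 0.2800)
After 2 picoseconds: (0.4896, 0.5104)
After 3 picoseconds: (0.5633, 0.4367)
P(in state IV after 3 picoseconds) = 0.5633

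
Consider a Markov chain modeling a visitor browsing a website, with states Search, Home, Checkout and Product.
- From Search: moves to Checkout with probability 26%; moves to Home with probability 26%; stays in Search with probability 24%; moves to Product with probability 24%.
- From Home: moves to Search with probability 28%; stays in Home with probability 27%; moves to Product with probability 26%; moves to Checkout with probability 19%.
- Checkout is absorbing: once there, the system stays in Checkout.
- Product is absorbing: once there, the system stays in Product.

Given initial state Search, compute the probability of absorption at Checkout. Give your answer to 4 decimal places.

Let h(s) be the probability of absorption at Checkout starting from transient state s. Then h(Checkout) = 1 and h(Product) = 0. By first-step analysis:
h(Search) = 0.24·h(Search) + 0.26·h(Home) + 0.26·1 + 0.24·0
h(Home) = 0.28·h(Search) + 0.27·h(Home) + 0.19·1 + 0.26·0
Solving: h(Search) = 0.4963, h(Home) = 0.4506.
Starting from Search, the probability is 0.4963.

0.4963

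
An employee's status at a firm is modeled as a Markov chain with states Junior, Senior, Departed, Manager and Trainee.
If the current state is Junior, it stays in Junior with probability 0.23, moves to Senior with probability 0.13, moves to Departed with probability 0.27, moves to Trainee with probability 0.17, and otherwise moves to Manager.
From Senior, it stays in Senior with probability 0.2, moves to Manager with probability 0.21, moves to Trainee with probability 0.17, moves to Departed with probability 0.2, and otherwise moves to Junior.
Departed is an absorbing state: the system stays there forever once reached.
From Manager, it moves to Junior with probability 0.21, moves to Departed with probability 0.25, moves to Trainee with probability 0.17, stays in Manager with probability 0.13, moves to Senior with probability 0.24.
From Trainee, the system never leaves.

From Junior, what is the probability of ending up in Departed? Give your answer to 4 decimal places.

Let h(s) be the probability of absorption at Departed starting from transient state s. Then h(Departed) = 1 and h(Trainee) = 0. By first-step analysis:
h(Junior) = 0.23·h(Junior) + 0.13·h(Senior) + 0.27·1 + 0.2·h(Manager) + 0.17·0
h(Senior) = 0.22·h(Junior) + 0.2·h(Senior) + 0.2·1 + 0.21·h(Manager) + 0.17·0
h(Manager) = 0.21·h(Junior) + 0.24·h(Senior) + 0.25·1 + 0.13·h(Manager) + 0.17·0
Solving: h(Junior) = 0.5999, h(Senior) = 0.5697, h(Manager) = 0.5893.
Starting from Junior, the probability is 0.5999.

0.5999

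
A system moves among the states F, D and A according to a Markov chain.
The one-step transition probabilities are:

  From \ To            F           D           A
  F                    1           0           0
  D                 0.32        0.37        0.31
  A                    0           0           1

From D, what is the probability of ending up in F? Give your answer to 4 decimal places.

Let h(s) be the probability of absorption at F starting from transient state s. Then h(F) = 1 and h(A) = 0. By first-step analysis:
h(D) = 0.32·1 + 0.37·h(D) + 0.31·0
Solving: h(D) = 0.5079.
Starting from D, the probability is 0.5079.

0.5079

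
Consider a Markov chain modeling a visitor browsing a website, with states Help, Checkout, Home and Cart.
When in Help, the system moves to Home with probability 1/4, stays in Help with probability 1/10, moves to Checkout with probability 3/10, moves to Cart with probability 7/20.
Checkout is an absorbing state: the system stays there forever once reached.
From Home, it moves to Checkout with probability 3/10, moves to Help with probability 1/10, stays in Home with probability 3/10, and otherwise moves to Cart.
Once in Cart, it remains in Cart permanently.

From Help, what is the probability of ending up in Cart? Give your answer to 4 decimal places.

0.5289

Let h(s) be the probability of absorption at Cart starting from transient state s. Then h(Cart) = 1 and h(Checkout) = 0. By first-step analysis:
h(Help) = 0.1·h(Help) + 0.3·0 + 0.25·h(Home) + 0.35·1
h(Home) = 0.1·h(Help) + 0.3·0 + 0.3·h(Home) + 0.3·1
Solving: h(Help) = 0.5289, h(Home) = 0.5041.
Starting from Help, the probability is 0.5289.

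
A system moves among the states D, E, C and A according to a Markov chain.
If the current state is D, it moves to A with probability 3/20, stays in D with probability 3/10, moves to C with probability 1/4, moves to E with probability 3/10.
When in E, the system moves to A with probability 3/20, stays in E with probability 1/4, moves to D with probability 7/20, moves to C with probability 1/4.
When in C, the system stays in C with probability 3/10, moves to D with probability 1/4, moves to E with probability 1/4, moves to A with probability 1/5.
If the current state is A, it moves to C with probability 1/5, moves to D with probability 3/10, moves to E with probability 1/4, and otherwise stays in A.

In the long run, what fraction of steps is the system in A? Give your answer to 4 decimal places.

0.1808

Let the stationary distribution be π with π = πP and π_1 + π_2 + π_3 + π_4 = 1.
π_1 = 0.3·π_1 + 0.35·π_2 + 0.25·π_3 + 0.3·π_4
π_2 = 0.3·π_1 + 0.25·π_2 + 0.25·π_3 + 0.25·π_4
π_3 = 0.25·π_1 + 0.25·π_2 + 0.3·π_3 + 0.2·π_4
Solving with the normalization constraint gives π = (0.3006, 0.2650, 0.2536, 0.1808).
So the stationary probability of A is 0.1808.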